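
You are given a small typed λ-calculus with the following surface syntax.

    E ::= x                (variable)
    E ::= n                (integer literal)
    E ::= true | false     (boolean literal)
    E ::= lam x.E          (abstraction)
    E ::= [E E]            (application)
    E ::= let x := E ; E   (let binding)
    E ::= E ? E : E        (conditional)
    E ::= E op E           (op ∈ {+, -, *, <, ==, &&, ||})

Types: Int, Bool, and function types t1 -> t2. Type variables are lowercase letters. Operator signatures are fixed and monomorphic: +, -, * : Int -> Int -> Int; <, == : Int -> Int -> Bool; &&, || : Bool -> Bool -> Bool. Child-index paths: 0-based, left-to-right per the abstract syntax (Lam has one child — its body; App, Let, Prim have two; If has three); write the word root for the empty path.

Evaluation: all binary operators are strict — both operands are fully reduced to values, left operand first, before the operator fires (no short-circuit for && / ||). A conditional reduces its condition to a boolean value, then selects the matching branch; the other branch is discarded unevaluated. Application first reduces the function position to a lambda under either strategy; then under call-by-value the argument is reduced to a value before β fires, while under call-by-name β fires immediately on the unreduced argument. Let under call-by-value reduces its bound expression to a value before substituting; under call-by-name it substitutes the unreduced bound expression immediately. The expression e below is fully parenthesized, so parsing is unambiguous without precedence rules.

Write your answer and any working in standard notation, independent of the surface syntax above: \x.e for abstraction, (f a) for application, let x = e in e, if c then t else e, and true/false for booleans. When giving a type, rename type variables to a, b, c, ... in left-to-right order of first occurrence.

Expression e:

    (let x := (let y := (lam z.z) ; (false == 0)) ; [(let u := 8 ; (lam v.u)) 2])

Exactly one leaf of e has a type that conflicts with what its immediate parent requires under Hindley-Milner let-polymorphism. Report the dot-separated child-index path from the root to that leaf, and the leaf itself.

Answer: 0.1.0 : false

Derivation:
z : a
\z._ : a -> a
let y : forall. a -> a
  unify Bool ~ Int
  FAIL: mismatch Bool ~ Int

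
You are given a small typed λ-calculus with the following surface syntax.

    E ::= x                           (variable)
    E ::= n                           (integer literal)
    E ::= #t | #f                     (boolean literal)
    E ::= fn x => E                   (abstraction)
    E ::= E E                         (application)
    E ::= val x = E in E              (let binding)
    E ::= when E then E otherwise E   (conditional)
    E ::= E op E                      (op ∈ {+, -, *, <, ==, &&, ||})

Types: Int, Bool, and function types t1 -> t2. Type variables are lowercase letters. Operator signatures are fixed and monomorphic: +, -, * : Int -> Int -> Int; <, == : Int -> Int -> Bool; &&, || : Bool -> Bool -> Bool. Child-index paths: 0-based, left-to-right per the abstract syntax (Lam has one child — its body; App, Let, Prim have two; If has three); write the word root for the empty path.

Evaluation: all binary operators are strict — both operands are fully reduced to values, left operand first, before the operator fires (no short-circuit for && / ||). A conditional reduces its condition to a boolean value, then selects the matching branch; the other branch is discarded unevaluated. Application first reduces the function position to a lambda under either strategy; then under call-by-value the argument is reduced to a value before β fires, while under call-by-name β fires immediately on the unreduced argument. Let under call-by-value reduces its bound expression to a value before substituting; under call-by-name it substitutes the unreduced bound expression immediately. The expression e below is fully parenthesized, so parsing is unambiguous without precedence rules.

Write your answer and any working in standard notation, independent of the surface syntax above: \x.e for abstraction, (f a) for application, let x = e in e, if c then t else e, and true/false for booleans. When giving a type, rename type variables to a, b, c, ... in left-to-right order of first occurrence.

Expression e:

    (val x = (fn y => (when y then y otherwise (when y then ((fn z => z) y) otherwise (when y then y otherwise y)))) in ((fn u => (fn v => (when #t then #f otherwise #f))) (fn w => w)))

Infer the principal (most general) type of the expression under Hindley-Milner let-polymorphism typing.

Trace:
y : a
  unify a ~ Bool
y : Bool
y : Bool
  unify Bool ~ Bool
z : b
\z._ : b -> b
y : Bool
  unify b -> b ~ Bool -> c
  unify b ~ Bool
  unify Bool ~ c
_ _ : Bool
y : Bool
  unify Bool ~ Bool
y : Bool
y : Bool
  unify Bool ~ Bool
  unify Bool ~ Bool
  unify Bool ~ Bool
\y._ : Bool -> Bool
let x : Bool -> Bool
  unify Bool ~ Bool
  unify Bool ~ Bool
\v._ : e -> Bool
\u._ : d -> e -> Bool
w : f
\w._ : f -> f
  unify d -> e -> Bool ~ (f -> f) -> g
  unify d ~ f -> f
  unify e -> Bool ~ g
_ _ : e -> Bool

Answer: a -> Bool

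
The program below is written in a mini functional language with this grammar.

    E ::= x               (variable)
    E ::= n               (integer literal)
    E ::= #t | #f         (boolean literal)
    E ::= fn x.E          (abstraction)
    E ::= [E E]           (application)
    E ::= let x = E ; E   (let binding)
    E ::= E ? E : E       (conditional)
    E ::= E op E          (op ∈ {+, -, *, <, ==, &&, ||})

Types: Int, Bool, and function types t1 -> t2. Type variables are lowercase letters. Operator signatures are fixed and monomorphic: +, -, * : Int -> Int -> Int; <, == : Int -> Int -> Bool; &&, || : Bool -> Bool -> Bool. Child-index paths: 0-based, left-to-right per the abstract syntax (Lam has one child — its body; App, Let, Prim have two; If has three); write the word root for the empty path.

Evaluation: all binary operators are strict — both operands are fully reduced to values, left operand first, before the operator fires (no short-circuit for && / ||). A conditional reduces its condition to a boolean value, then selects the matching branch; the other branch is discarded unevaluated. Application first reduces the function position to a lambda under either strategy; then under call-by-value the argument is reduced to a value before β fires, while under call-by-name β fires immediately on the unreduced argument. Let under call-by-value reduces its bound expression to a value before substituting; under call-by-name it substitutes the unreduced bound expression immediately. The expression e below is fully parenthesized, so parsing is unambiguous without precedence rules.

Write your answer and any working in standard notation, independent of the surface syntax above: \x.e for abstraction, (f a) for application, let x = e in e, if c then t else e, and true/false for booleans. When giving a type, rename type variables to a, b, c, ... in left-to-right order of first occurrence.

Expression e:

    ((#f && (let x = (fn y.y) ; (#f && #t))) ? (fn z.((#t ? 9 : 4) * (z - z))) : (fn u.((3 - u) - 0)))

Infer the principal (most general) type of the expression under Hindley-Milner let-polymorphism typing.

Working:
  unify Bool ~ Bool
y : a
\y._ : a -> a
let x : forall. a -> a
  unify Bool ~ Bool
  unify Bool ~ Bool
  unify Bool ~ Bool
  unify Bool ~ Bool
  unify Bool ~ Bool
  unify Int ~ Int
  unify Int ~ Int
z : b
  unify b ~ Int
z : Int
  unify Int ~ Int
  unify Int ~ Int
\z._ : Int -> Int
  unify Int ~ Int
u : c
  unify c ~ Int
  unify Int ~ Int
  unify Int ~ Int
\u._ : Int -> Int
  unify Int -> Int ~ Int -> Int
  unify Int ~ Int
  unify Int ~ Int

Answer: Int -> Int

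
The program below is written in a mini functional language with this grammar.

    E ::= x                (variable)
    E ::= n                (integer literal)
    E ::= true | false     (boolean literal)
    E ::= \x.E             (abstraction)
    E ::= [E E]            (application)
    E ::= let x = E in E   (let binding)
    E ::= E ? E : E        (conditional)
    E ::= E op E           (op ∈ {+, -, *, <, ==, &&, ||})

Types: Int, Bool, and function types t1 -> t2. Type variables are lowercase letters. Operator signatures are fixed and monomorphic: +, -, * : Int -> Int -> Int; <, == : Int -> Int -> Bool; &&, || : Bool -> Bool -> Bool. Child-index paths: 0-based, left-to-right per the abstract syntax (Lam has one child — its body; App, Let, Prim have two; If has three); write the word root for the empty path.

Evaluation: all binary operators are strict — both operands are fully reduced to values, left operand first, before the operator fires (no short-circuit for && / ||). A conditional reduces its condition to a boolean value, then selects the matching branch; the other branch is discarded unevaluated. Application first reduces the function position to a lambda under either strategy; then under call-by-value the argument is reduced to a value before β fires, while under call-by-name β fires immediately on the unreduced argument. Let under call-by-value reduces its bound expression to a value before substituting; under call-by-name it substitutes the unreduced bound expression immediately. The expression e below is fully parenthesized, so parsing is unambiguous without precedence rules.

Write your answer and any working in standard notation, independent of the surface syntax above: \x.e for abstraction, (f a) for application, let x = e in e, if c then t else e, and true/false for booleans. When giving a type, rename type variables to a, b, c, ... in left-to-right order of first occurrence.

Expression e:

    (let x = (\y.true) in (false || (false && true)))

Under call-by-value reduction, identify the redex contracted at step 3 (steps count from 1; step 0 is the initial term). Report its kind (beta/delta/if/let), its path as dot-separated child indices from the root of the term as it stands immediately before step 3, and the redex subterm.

Answer: delta at root : (false || false)

Trace:
step 0: (let x = (\y.true) in (false || (false && true)))
step 1: [let@root] (false || (false && true))
step 2: [delta@1] (false || false)
step 3: [delta@root] false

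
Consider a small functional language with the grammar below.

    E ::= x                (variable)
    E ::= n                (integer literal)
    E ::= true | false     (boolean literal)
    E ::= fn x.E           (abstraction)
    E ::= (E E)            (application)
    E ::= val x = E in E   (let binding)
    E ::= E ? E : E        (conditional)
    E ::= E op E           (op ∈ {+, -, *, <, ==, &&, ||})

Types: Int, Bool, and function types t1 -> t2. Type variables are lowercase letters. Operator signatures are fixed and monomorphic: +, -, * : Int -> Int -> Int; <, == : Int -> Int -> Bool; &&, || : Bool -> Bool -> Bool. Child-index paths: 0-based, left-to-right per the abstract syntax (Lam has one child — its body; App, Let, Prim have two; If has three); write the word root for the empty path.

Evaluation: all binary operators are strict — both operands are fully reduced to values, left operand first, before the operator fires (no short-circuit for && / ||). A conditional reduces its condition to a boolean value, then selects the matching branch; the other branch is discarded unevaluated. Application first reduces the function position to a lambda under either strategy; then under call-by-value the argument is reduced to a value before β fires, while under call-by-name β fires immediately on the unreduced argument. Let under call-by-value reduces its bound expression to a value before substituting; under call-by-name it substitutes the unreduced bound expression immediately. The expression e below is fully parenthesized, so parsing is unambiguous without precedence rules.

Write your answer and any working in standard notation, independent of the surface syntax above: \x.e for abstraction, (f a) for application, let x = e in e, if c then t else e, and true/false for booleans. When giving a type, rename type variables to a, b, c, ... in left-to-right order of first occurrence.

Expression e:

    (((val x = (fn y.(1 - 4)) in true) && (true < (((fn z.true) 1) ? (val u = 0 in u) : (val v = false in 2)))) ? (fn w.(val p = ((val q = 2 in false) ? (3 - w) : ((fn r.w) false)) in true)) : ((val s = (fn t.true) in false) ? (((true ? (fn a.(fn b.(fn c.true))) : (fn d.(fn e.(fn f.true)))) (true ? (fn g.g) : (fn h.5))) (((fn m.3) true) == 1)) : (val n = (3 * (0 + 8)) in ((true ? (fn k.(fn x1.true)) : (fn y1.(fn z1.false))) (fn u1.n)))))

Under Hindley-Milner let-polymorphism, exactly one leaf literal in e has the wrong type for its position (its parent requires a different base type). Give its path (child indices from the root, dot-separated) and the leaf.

Answer: 0.1.0 : true

Derivation:
  unify Int ~ Int
  unify Int ~ Int
\y._ : a -> Int
let x : forall. a -> Int
  unify Bool ~ Bool
  unify Bool ~ Int
  FAIL: mismatch Bool ~ Int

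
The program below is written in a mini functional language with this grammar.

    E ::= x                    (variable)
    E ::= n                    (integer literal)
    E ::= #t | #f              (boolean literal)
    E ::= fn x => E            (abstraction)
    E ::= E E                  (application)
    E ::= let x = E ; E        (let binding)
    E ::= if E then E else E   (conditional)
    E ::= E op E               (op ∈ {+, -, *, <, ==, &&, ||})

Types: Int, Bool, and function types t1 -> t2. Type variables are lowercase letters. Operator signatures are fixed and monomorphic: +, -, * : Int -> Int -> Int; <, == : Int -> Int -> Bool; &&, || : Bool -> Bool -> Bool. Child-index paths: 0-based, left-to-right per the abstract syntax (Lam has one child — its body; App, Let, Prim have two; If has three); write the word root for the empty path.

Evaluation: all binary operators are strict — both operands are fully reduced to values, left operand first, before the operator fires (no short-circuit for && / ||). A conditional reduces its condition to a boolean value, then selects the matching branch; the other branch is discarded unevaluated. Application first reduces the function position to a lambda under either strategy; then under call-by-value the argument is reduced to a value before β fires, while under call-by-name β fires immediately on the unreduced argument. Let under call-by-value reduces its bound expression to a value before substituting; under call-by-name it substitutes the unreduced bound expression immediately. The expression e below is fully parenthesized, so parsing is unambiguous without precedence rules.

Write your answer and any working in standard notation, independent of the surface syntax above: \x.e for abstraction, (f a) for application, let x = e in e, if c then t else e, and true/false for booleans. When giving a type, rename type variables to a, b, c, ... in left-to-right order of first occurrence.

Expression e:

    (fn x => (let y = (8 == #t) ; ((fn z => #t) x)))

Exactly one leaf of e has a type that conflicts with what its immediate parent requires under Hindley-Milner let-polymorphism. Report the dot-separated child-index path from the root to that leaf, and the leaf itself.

Derivation:
  unify Int ~ Int
  unify Bool ~ Int
  FAIL: mismatch Bool ~ Int

Answer: 0.0.1 : true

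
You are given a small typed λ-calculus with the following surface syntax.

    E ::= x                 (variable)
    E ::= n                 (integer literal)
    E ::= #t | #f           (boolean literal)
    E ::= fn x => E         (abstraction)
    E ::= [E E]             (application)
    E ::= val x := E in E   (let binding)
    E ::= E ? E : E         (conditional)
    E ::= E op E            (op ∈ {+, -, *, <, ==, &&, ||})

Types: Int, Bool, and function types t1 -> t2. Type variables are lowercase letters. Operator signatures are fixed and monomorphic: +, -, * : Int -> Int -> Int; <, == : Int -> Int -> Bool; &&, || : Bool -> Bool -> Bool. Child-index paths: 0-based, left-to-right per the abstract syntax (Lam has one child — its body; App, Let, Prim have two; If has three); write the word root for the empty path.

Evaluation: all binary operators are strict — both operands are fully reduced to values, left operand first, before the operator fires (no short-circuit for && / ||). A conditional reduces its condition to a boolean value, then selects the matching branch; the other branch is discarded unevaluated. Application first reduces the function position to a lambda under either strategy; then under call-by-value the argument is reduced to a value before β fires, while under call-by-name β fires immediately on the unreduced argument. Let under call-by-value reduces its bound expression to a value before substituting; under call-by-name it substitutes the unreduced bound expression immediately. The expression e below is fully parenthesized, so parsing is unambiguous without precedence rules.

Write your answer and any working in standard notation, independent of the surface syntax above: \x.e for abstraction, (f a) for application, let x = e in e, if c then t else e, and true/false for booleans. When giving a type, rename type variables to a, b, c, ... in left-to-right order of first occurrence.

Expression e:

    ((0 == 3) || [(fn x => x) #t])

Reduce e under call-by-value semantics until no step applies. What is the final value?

Trace:
step 0: ((0 == 3) || ((\x.x) true))
step 1: [delta@0] (false || ((\x.x) true))
step 2: [beta@1] (false || true)
step 3: [delta@root] true

Answer: true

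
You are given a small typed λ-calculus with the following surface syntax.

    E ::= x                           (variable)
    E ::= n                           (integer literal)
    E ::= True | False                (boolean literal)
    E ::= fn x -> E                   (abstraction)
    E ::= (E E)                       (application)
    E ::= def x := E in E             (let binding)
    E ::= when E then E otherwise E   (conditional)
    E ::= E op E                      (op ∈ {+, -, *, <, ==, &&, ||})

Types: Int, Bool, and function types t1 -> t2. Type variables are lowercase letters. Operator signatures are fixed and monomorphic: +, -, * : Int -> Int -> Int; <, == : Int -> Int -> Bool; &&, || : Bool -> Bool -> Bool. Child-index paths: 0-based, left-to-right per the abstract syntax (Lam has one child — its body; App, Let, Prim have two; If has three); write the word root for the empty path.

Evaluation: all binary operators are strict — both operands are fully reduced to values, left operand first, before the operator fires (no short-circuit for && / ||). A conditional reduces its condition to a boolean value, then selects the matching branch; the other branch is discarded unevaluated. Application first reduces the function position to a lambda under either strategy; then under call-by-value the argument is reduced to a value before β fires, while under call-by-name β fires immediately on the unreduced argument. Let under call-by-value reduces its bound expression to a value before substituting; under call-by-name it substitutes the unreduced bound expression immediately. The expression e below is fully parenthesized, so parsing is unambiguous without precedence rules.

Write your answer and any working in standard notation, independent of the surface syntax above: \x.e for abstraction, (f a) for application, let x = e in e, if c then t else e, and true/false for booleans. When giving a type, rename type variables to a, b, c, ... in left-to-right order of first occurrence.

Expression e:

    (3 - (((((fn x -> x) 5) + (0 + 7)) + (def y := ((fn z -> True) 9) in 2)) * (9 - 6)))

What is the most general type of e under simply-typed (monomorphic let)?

Answer: Int

Trace:
  unify Int ~ Int
x : a
\x._ : a -> a
  unify a -> a ~ Int -> b
  unify a ~ Int
  unify Int ~ b
_ _ : Int
  unify Int ~ Int
  unify Int ~ Int
  unify Int ~ Int
  unify Int ~ Int
  unify Int ~ Int
\z._ : c -> Bool
  unify c -> Bool ~ Int -> d
  unify c ~ Int
  unify Bool ~ d
_ _ : Bool
let y : Bool
  unify Int ~ Int
  unify Int ~ Int
  unify Int ~ Int
  unify Int ~ Int
  unify Int ~ Int
  unify Int ~ Int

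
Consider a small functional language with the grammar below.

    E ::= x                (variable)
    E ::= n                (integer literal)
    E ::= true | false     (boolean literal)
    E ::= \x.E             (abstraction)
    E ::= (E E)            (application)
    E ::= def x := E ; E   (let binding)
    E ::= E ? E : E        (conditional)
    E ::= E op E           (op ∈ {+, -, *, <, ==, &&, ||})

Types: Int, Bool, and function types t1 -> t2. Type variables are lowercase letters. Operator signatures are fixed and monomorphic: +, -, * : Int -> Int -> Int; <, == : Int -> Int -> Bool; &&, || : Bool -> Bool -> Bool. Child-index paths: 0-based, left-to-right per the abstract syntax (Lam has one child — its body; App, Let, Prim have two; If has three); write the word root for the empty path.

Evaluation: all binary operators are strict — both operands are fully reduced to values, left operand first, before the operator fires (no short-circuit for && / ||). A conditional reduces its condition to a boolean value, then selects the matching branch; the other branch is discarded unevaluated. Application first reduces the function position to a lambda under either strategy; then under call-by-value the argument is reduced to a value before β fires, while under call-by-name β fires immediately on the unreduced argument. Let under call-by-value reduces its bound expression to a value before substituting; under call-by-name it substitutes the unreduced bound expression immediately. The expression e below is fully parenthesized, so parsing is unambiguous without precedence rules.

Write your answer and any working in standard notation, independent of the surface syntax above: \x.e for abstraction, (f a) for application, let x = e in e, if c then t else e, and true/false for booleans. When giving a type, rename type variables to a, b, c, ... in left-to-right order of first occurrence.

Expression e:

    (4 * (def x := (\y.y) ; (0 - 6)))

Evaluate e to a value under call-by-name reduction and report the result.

Answer: -24

Trace:
step 0: (4 * (let x = (\y.y) in (0 - 6)))
step 1: [let@1] (4 * (0 - 6))
step 2: [delta@1] (4 * -6)
step 3: [delta@root] -24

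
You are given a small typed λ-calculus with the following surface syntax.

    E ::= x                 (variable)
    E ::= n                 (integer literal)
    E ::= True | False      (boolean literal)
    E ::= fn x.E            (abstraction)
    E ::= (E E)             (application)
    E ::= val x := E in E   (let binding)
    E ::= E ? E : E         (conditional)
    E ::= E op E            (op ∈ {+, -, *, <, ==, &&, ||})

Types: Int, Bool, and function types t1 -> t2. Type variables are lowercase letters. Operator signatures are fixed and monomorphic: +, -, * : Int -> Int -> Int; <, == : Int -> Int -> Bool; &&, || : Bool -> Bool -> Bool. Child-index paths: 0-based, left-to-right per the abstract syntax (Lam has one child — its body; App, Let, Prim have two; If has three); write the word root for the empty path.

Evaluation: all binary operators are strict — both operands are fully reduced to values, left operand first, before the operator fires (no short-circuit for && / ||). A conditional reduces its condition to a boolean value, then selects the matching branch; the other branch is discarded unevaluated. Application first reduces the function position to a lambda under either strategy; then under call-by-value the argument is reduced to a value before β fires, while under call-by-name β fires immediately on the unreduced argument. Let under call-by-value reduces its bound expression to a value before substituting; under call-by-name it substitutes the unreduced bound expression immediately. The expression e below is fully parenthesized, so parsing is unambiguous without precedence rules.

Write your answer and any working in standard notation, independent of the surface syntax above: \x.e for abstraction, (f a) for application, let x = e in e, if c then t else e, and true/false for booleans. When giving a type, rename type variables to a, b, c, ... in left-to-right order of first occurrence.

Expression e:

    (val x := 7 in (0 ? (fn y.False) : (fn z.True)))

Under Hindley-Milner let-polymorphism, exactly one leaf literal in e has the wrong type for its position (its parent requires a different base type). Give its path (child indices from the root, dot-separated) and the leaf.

Derivation:
let x : Int
  unify Int ~ Bool
  FAIL: mismatch Int ~ Bool

Answer: 1.0 : 0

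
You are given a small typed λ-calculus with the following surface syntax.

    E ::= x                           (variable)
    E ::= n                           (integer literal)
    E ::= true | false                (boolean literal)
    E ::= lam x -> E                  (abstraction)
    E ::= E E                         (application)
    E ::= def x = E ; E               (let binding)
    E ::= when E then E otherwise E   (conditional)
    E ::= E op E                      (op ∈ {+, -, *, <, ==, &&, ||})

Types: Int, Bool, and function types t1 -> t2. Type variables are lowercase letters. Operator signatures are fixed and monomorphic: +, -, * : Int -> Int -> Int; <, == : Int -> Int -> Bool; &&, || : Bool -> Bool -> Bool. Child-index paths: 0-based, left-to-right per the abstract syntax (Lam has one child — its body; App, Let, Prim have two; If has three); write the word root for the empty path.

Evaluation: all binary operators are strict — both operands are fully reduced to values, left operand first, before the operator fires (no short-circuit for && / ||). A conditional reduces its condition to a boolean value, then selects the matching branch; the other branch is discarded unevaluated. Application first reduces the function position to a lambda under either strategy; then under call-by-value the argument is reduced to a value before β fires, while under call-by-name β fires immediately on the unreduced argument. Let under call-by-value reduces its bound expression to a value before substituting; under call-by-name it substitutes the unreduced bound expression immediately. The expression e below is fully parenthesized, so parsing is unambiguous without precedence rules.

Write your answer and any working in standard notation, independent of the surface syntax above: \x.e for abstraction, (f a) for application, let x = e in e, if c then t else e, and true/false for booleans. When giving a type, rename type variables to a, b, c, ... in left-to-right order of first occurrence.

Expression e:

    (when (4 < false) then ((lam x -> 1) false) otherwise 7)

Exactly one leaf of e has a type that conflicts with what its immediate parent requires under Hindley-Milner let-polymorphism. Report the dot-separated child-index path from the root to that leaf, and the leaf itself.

Derivation:
  unify Int ~ Int
  unify Bool ~ Int
  FAIL: mismatch Bool ~ Int

Answer: 0.1 : false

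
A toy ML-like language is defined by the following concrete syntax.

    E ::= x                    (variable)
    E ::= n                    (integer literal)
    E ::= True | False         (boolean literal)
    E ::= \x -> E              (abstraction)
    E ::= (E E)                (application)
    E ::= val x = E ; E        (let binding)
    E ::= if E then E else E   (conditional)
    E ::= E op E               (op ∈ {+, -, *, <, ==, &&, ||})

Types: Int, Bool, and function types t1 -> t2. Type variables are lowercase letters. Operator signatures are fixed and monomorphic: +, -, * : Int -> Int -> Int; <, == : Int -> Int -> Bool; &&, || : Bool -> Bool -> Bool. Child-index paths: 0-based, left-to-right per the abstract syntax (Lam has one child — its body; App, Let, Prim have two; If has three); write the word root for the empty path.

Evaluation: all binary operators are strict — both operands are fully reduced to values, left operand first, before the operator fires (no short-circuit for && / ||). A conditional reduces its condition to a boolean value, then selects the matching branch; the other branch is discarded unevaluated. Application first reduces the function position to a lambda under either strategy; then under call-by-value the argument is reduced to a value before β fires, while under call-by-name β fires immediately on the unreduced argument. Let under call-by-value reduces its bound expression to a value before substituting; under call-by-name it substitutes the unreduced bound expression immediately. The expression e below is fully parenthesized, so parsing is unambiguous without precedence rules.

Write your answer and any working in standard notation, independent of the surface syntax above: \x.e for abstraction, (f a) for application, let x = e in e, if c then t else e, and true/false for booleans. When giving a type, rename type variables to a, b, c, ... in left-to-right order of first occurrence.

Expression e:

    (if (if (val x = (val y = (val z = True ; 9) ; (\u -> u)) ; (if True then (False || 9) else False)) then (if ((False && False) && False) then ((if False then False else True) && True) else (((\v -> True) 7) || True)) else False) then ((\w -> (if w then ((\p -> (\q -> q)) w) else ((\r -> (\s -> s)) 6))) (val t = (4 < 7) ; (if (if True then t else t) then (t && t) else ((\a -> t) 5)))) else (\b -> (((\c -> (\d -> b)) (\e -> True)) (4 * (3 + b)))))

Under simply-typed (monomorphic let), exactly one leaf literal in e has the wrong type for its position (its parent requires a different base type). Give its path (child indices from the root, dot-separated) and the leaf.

Working:
let z : Bool
let y : Int
u : a
\u._ : a -> a
let x : a -> a
  unify Bool ~ Bool
  unify Bool ~ Bool
  unify Int ~ Bool
  FAIL: mismatch Int ~ Bool

Answer: 0.0.1.1.1 : 9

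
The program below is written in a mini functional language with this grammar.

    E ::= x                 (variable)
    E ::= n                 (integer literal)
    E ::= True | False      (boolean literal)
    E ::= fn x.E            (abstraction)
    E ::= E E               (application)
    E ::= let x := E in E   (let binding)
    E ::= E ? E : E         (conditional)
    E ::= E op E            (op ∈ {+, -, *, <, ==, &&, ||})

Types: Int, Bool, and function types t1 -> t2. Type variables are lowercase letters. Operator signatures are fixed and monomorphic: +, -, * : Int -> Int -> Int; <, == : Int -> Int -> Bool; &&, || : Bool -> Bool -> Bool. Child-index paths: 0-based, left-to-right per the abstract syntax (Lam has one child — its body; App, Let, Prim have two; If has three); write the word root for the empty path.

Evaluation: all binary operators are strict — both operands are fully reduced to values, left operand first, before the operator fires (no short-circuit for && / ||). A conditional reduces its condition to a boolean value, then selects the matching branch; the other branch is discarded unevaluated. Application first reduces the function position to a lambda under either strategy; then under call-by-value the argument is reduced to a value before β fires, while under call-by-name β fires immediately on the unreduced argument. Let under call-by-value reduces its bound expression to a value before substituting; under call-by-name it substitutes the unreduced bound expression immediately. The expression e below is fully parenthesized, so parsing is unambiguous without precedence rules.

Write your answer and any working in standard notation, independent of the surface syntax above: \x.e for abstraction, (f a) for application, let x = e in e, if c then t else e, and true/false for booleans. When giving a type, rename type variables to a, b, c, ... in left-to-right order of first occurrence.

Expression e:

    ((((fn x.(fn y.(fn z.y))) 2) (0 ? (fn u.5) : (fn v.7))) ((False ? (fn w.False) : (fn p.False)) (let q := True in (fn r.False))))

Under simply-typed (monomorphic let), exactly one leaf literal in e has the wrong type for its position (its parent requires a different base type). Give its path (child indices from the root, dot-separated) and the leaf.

Answer: 0.1.0 : 0

Derivation:
y : b
\z._ : c -> b
\y._ : b -> c -> b
\x._ : a -> b -> c -> b
  unify a -> b -> c -> b ~ Int -> d
  unify a ~ Int
  unify b -> c -> b ~ d
_ _ : b -> c -> b
  unify Int ~ Bool
  FAIL: mismatch Int ~ Bool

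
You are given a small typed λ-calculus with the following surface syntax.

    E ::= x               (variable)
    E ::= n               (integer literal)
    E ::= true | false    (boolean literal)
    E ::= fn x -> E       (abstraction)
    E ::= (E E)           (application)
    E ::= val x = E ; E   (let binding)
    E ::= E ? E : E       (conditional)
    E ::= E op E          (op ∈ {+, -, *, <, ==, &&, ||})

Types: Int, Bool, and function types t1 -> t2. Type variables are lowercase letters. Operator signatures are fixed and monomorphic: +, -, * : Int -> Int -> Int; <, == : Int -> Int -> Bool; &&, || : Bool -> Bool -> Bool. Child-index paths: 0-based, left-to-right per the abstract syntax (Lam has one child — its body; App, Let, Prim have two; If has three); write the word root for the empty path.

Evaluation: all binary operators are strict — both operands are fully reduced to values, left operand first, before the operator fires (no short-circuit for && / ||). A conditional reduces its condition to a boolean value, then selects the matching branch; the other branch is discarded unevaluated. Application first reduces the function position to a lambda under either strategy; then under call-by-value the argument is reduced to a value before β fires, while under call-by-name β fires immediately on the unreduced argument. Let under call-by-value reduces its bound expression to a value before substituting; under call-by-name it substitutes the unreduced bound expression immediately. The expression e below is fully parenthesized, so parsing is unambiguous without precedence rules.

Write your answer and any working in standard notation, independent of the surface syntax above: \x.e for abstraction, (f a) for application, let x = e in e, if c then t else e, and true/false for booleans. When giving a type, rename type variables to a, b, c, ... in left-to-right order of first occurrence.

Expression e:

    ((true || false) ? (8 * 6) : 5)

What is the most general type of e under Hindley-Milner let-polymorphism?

Working:
  unify Bool ~ Bool
  unify Bool ~ Bool
  unify Bool ~ Bool
  unify Int ~ Int
  unify Int ~ Int
  unify Int ~ Int

Answer: Int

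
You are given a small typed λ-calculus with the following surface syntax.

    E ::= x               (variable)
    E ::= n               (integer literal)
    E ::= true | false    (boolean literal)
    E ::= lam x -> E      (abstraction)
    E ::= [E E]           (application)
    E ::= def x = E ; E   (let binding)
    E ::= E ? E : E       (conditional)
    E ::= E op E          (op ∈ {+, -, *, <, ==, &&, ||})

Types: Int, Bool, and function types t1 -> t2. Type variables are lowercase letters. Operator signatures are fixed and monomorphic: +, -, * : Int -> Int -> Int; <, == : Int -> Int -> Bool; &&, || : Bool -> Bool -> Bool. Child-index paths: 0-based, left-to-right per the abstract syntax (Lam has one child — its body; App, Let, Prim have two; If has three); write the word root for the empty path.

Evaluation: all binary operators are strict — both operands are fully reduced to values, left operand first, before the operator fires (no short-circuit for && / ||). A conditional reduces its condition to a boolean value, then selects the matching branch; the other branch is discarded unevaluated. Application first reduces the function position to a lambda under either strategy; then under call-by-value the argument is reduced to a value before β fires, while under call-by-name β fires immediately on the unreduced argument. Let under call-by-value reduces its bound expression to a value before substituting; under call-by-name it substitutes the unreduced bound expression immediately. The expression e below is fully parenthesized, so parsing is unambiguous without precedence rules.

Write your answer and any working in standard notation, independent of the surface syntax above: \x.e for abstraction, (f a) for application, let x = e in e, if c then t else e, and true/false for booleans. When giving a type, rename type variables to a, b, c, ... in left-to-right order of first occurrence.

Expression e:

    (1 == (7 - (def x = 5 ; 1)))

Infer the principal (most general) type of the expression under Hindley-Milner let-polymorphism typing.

Derivation:
  unify Int ~ Int
  unify Int ~ Int
let x : Int
  unify Int ~ Int
  unify Int ~ Int

Answer: Bool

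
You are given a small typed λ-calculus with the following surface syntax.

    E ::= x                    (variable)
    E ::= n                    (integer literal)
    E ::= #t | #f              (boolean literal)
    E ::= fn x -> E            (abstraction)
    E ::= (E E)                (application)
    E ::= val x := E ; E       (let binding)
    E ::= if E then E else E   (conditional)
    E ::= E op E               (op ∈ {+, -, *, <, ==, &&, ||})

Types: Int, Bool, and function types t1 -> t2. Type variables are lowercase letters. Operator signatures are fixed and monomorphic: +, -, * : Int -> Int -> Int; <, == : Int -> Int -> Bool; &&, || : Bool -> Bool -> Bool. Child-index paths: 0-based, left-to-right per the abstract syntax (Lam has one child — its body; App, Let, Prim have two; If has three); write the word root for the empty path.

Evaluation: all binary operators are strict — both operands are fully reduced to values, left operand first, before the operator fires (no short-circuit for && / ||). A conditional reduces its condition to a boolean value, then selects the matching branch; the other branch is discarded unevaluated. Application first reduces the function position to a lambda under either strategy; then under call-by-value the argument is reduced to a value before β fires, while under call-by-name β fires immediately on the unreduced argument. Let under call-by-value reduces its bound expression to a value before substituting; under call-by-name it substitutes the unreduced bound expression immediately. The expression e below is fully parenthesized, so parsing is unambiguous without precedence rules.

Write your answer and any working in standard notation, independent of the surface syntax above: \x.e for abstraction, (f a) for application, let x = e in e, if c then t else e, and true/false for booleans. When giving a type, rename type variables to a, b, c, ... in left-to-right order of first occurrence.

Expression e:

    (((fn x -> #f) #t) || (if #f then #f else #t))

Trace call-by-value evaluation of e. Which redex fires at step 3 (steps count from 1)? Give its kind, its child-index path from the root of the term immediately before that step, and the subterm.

Answer: delta at root : (false || true)

Derivation:
step 0: (((\x.false) true) || (if false then false else true))
step 1: [beta@0] (false || (if false then false else true))
step 2: [if@1] (false || true)
step 3: [delta@root] true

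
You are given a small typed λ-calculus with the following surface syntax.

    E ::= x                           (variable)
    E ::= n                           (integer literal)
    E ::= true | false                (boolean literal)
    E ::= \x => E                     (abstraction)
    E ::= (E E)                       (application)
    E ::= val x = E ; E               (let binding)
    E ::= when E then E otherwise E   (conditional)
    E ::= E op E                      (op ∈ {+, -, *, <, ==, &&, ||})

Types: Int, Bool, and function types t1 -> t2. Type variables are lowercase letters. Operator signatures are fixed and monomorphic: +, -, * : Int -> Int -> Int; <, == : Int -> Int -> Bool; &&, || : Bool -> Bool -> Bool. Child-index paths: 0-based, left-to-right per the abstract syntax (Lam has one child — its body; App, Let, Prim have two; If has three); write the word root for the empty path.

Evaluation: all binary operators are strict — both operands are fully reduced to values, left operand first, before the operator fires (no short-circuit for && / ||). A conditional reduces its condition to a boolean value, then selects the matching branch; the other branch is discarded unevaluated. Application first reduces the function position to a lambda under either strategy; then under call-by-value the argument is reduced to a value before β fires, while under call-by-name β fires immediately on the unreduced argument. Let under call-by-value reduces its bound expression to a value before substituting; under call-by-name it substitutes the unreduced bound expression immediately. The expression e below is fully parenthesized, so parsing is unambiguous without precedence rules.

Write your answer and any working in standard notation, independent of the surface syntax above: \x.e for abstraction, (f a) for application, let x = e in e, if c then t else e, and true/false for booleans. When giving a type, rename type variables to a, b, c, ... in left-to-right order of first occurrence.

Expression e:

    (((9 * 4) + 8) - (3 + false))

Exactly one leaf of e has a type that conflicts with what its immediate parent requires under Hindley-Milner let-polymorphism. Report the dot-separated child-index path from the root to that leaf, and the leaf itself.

Answer: 1.1 : false

Trace:
  unify Int ~ Int
  unify Int ~ Int
  unify Int ~ Int
  unify Int ~ Int
  unify Int ~ Int
  unify Int ~ Int
  unify Bool ~ Int
  FAIL: mismatch Bool ~ Int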